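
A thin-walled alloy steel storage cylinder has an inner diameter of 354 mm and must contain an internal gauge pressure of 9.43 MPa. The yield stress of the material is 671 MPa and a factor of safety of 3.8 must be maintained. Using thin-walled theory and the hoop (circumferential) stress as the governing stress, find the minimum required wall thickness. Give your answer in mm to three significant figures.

t = 9.45 mm

σ_allow = 671/3.8 = 176.6 MPa.
Hoop stress σ_h = pD/(2t), so t = pD/(2σ_allow) = 9.43×354/(2×176.6) = 9.452 mm.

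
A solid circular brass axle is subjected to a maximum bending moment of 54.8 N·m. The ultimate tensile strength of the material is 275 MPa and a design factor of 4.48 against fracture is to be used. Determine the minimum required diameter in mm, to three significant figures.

d = 20.9 mm

σ_allow = 275/4.48 = 61.38 MPa.
For a solid circular section σ = 32M/(πd³), so d³ = 32M/(π σ_allow) = 32×54800/(π×61.38) = 9093 mm³.
d = 20.87 mm.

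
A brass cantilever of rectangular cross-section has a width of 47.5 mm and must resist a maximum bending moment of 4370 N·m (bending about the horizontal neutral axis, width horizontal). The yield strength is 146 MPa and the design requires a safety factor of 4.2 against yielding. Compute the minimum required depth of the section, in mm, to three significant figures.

h = 126 mm

σ_allow = 146/4.2 = 34.76 MPa.
For a rectangular section σ = 6M/(bh²), so h² = 6M/(b σ_allow) = 6×4370000/(47.5×34.76) = 15880 mm².
h = 126.0 mm.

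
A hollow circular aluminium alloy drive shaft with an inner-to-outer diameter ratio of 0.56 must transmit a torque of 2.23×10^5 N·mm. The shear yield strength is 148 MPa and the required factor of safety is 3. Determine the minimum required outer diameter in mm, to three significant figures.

τ_allow = 148/3 = 49.33 MPa.
For a hollow shaft τ = 16T/[πd_o³(1−k⁴)] with k = 0.56, so 1−k⁴ = 0.9017.
d_o³ = 16T/[π τ_allow (1−k⁴)] = 16×223000/(π×49.33×0.9017) = 25530 mm³.
d_o = 29.45 mm.

d_o = 29.4 mm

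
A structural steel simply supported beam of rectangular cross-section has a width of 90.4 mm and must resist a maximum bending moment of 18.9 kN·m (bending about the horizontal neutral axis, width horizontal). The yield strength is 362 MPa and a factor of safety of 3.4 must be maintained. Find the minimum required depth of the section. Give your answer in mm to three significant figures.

h = 109 mm

σ_allow = 362/3.4 = 106.5 MPa.
For a rectangular section σ = 6M/(bh²), so h² = 6M/(b σ_allow) = 6×1.8900×10^7/(90.4×106.5) = 11780 mm².
h = 108.5 mm.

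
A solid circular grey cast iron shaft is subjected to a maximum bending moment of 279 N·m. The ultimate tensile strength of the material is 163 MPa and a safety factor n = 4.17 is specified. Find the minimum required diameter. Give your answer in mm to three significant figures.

σ_allow = 163/4.17 = 39.09 MPa.
For a solid circular section σ = 32M/(πd³), so d³ = 32M/(π σ_allow) = 32×279000/(π×39.09) = 72700 mm³.
d = 41.74 mm.

d = 41.7 mm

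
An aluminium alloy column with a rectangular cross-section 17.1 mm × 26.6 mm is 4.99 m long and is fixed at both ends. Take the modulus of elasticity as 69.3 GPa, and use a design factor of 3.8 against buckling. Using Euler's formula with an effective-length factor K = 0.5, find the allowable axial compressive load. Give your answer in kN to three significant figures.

P_allow = 0.320 kN

Buckling occurs about the weak axis: I_min = h·b³/12 = 26.6×17.1³/12 = 11080 mm⁴ (b = 17.1 mm is the smaller dimension).
Effective length L_e = KL = 0.5×4.99 m = 2495 mm.
Euler critical load P_cr = π²EI/L_e² = π²×69300×11080/2495² = 1218 N.
P_allow = P_cr/n = 1218/3.8 = 320.5 N.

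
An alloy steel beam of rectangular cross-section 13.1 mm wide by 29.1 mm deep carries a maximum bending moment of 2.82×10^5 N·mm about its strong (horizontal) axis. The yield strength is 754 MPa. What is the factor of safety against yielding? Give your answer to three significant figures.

Section modulus S = bh²/6 = 13.1×29.1²/6 = 1849 mm³.
σ = M/S = 282000/1849 = 152.5 MPa.
n = 754/152.5 = 4.943.

n = 4.94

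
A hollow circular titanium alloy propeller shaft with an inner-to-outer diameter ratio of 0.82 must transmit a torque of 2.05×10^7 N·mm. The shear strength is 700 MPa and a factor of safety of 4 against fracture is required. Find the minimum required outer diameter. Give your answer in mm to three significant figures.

τ_allow = 700/4 = 175.0 MPa.
For a hollow shaft τ = 16T/[πd_o³(1−k⁴)] with k = 0.82, so 1−k⁴ = 0.5479.
d_o³ = 16T/[π τ_allow (1−k⁴)] = 16×2.0500×10^7/(π×175.0×0.5479) = 1.089×10^6 mm³.
d_o = 102.9 mm.

d_o = 103 mm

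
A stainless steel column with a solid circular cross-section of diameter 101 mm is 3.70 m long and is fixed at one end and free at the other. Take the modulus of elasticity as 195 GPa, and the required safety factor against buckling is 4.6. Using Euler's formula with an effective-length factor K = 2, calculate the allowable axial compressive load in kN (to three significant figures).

I = πd⁴/64 = π×101⁴/64 = 5.108×10^6 mm⁴.
Effective length L_e = KL = 2×3.70 m = 7400 mm.
Euler critical load P_cr = π²EI/L_e² = π²×195000×5.108×10^6/7400² = 179500 N.
P_allow = P_cr/n = 179500/4.6 = 39030 N.

P_allow = 39.0 kN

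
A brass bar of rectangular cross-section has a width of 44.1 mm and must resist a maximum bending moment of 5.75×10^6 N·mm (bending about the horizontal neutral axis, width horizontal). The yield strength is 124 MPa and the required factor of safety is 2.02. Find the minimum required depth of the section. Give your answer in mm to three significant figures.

σ_allow = 124/2.02 = 61.39 MPa.
For a rectangular section σ = 6M/(bh²), so h² = 6M/(b σ_allow) = 6×5750000/(44.1×61.39) = 12740 mm².
h = 112.9 mm.

h = 113 mm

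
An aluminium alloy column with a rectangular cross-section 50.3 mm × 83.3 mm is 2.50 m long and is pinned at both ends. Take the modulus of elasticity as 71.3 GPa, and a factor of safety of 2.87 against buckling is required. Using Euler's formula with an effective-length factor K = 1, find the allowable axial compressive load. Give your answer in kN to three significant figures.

P_allow = 34.7 kN

Buckling occurs about the weak axis: I_min = h·b³/12 = 83.3×50.3³/12 = 883400 mm⁴ (b = 50.3 mm is the smaller dimension).
Effective length L_e = KL = 1×2.50 m = 2500 mm.
Euler critical load P_cr = π²EI/L_e² = π²×71300×883400/2500² = 99470 N.
P_allow = P_cr/n = 99470/2.87 = 34660 N.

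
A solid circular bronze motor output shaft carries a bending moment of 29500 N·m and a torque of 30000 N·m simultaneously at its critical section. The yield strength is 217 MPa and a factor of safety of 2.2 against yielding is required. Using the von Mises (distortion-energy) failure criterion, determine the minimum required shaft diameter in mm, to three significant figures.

d = 160 mm

σ_allow = σ_y/n = 217/2.2 = 98.64 MPa.
For a solid shaft σ_b = 32M/(πd³) and τ = 16T/(πd³), so the von Mises stress is σ' = (16/πd³)·√(4M²+3T²).
√(4M²+3T²) = √(4×(2.950×10^7)² + 3×(3.000×10^7)²) = 7.862×10^7 N·mm.
d³ = 16×7.862×10^7/(π×98.64) = 4.059×10^6 mm³.
d = 159.5 mm.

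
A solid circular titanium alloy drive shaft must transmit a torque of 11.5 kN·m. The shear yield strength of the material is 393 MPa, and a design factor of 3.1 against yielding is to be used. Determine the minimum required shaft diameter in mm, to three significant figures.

d = 77.3 mm

Allowable shear stress τ_allow = 393/3.1 = 126.8 MPa.
For a solid shaft τ = 16T/(πd³), so d³ = 16T/(π τ_allow) = 16×1.1500×10^7/(π×126.8) = 462000 mm³.
d = (462000)^(1/3) = 77.31 mm.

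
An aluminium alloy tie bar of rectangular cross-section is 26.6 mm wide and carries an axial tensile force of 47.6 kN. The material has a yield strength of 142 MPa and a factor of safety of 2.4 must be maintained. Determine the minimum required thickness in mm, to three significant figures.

σ_allow = 142/2.4 = 59.17 MPa.
Required area A = F/σ_allow = 47600/59.17 = 804.5 mm².
t = A/w = 804.5/26.6 = 30.24 mm.

t = 30.2 mm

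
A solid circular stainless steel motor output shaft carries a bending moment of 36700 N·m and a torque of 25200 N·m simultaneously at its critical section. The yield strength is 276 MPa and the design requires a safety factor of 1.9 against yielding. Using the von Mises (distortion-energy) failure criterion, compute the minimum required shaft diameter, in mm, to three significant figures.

d = 144 mm

σ_allow = σ_y/n = 276/1.9 = 145.3 MPa.
For a solid shaft σ_b = 32M/(πd³) and τ = 16T/(πd³), so the von Mises stress is σ' = (16/πd³)·√(4M²+3T²).
√(4M²+3T²) = √(4×(3.670×10^7)² + 3×(2.520×10^7)²) = 8.540×10^7 N·mm.
d³ = 16×8.540×10^7/(π×145.3) = 2.994×10^6 mm³.
d = 144.1 mm.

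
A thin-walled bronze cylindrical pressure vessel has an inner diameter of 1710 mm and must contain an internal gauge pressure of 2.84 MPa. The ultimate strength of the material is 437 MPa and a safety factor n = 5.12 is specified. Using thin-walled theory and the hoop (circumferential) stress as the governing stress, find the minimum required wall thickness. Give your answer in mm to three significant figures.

σ_allow = 437/5.12 = 85.35 MPa.
Hoop stress σ_h = pD/(2t), so t = pD/(2σ_allow) = 2.84×1710/(2×85.35) = 28.45 mm.

t = 28.4 mm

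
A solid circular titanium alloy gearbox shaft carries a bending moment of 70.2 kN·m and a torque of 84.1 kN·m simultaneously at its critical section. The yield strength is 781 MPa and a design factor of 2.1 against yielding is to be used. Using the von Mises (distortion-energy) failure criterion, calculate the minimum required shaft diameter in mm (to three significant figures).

d = 140 mm

σ_allow = σ_y/n = 781/2.1 = 371.9 MPa.
For a solid shaft σ_b = 32M/(πd³) and τ = 16T/(πd³), so the von Mises stress is σ' = (16/πd³)·√(4M²+3T²).
√(4M²+3T²) = √(4×(7.020×10^7)² + 3×(8.410×10^7)²) = 2.023×10^8 N·mm.
d³ = 16×2.023×10^8/(π×371.9) = 2.771×10^6 mm³.
d = 140.4 mm.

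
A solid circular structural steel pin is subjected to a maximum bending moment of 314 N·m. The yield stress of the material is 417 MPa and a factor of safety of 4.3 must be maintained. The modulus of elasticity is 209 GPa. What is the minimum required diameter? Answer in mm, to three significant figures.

σ_allow = 417/4.3 = 96.98 MPa.
For a solid circular section σ = 32M/(πd³), so d³ = 32M/(π σ_allow) = 32×314000/(π×96.98) = 32980 mm³.
d = 32.07 mm.

d = 32.1 mm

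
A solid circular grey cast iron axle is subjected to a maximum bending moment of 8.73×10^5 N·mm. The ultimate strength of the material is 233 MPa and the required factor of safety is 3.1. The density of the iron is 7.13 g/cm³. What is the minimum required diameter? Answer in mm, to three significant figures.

σ_allow = 233/3.1 = 75.16 MPa.
For a solid circular section σ = 32M/(πd³), so d³ = 32M/(π σ_allow) = 32×873000/(π×75.16) = 118300 mm³.
d = 49.09 mm.

d = 49.1 mm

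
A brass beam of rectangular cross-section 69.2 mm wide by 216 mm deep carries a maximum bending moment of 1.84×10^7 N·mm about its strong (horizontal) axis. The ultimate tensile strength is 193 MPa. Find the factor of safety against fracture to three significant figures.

Section modulus S = bh²/6 = 69.2×216²/6 = 538100 mm³.
σ = M/S = 1.8400×10^7/538100 = 34.19 MPa.
n = 193/34.19 = 5.644.

n = 5.64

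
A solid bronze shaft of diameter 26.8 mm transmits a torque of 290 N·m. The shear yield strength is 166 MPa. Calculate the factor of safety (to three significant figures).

n = 2.16

τ = 16T/(πd³) = 16×290000/(π×26.8³) = 76.73 MPa.
n = τ_limit/τ = 166/76.73 = 2.163.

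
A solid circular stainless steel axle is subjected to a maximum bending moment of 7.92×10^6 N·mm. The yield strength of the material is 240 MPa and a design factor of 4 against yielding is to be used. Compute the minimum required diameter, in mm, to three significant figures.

σ_allow = 240/4 = 60.00 MPa.
For a solid circular section σ = 32M/(πd³), so d³ = 32M/(π σ_allow) = 32×7920000/(π×60.00) = 1.345×10^6 mm³.
d = 110.4 mm.

d = 110 mm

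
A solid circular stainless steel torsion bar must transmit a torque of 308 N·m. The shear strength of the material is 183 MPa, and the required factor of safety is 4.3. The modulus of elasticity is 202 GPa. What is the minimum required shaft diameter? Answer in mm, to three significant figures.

Allowable shear stress τ_allow = 183/4.3 = 42.56 MPa.
For a solid shaft τ = 16T/(πd³), so d³ = 16T/(π τ_allow) = 16×308000/(π×42.56) = 36860 mm³.
d = (36860)^(1/3) = 33.28 mm.

d = 33.3 mm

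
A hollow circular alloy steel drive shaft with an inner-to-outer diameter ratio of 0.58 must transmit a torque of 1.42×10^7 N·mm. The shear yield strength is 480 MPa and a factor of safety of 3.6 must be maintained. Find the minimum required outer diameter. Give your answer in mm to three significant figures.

d_o = 84.9 mm

τ_allow = 480/3.6 = 133.3 MPa.
For a hollow shaft τ = 16T/[πd_o³(1−k⁴)] with k = 0.58, so 1−k⁴ = 0.8868.
d_o³ = 16T/[π τ_allow (1−k⁴)] = 16×1.4200×10^7/(π×133.3×0.8868) = 611600 mm³.
d_o = 84.88 mm.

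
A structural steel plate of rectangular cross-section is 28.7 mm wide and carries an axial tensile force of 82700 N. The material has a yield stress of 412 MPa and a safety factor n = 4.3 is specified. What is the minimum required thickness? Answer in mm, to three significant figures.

σ_allow = 412/4.3 = 95.81 MPa.
Required area A = F/σ_allow = 82700/95.81 = 863.1 mm².
t = A/w = 863.1/28.7 = 30.07 mm.

t = 30.1 mm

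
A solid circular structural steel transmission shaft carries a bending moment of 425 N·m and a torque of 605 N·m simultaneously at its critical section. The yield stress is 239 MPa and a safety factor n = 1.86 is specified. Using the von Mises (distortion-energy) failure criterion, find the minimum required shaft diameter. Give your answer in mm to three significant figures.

σ_allow = σ_y/n = 239/1.86 = 128.5 MPa.
For a solid shaft σ_b = 32M/(πd³) and τ = 16T/(πd³), so the von Mises stress is σ' = (16/πd³)·√(4M²+3T²).
√(4M²+3T²) = √(4×(425000)² + 3×(605000)²) = 1.349×10^6 N·mm.
d³ = 16×1.349×10^6/(π×128.5) = 53480 mm³.
d = 37.68 mm.

d = 37.7 mm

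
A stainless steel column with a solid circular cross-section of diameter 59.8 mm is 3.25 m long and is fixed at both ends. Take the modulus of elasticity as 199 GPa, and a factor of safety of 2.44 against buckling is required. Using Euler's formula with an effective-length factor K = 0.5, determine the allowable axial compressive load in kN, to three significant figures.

P_allow = 191 kN

I = πd⁴/64 = π×59.8⁴/64 = 627700 mm⁴.
Effective length L_e = KL = 0.5×3.25 m = 1625 mm.
Euler critical load P_cr = π²EI/L_e² = π²×199000×627700/1625² = 466900 N.
P_allow = P_cr/n = 466900/2.44 = 191400 N.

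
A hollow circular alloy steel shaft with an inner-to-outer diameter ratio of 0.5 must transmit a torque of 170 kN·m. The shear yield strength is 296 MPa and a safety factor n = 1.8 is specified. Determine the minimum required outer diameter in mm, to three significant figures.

d_o = 178 mm

τ_allow = 296/1.8 = 164.4 MPa.
For a hollow shaft τ = 16T/[πd_o³(1−k⁴)] with k = 0.5, so 1−k⁴ = 0.9375.
d_o³ = 16T/[π τ_allow (1−k⁴)] = 16×1.7000×10^8/(π×164.4×0.9375) = 5.616×10^6 mm³.
d_o = 177.7 mm.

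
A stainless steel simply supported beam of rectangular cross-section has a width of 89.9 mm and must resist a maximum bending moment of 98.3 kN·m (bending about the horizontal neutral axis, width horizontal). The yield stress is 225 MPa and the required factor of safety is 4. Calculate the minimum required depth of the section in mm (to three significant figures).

h = 342 mm

σ_allow = 225/4 = 56.25 MPa.
For a rectangular section σ = 6M/(bh²), so h² = 6M/(b σ_allow) = 6×9.8300×10^7/(89.9×56.25) = 116600 mm².
h = 341.5 mm.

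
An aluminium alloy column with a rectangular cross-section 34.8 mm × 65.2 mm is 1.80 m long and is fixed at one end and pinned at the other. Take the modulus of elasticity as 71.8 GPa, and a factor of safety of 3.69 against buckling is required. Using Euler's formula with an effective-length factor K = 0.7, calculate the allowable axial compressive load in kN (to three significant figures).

Buckling occurs about the weak axis: I_min = h·b³/12 = 65.2×34.8³/12 = 229000 mm⁴ (b = 34.8 mm is the smaller dimension).
Effective length L_e = KL = 0.7×1.80 m = 1260 mm.
Euler critical load P_cr = π²EI/L_e² = π²×71800×229000/1260² = 102200 N.
P_allow = P_cr/n = 102200/3.69 = 27700 N.

P_allow = 27.7 kN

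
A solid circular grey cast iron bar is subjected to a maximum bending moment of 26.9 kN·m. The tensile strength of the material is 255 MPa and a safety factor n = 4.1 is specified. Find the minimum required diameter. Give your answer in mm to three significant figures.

d = 164 mm

σ_allow = 255/4.1 = 62.20 MPa.
For a solid circular section σ = 32M/(πd³), so d³ = 32M/(π σ_allow) = 32×2.6900×10^7/(π×62.20) = 4.406×10^6 mm³.
d = 163.9 mm.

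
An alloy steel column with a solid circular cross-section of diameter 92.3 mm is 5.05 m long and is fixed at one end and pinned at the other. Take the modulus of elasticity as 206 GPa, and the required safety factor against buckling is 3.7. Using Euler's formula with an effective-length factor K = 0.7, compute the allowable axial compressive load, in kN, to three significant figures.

P_allow = 157 kN

I = πd⁴/64 = π×92.3⁴/64 = 3.563×10^6 mm⁴.
Effective length L_e = KL = 0.7×5.05 m = 3535 mm.
Euler critical load P_cr = π²EI/L_e² = π²×206000×3.563×10^6/3535² = 579600 N.
P_allow = P_cr/n = 579600/3.7 = 156700 N.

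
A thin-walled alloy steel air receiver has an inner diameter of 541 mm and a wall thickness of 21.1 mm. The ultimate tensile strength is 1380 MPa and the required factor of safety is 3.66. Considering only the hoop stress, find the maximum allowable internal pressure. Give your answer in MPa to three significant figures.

σ_allow = 1380/3.66 = 377.0 MPa.
σ_h = pD/(2t) → p_allow = 2σ_allow t/D = 2×377.0×21.1/541 = 29.41 MPa.

p_allow = 29.4 MPa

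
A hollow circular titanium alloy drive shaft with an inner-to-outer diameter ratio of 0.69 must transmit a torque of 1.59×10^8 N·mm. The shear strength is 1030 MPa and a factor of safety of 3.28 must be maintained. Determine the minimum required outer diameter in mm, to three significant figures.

τ_allow = 1030/3.28 = 314.0 MPa.
For a hollow shaft τ = 16T/[πd_o³(1−k⁴)] with k = 0.69, so 1−k⁴ = 0.7733.
d_o³ = 16T/[π τ_allow (1−k⁴)] = 16×1.5900×10^8/(π×314.0×0.7733) = 3.335×10^6 mm³.
d_o = 149.4 mm.

d_o = 149 mm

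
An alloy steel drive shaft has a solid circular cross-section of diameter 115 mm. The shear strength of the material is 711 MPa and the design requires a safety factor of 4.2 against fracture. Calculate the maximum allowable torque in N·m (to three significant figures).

T_allow = 50600 N·m

τ_allow = 711/4.2 = 169.3 MPa.
For a solid shaft T_allow = τ_allow·πd³/16; πd³/16 = π×115³/16 = 298600 mm³.
T_allow = 169.3×298600 = 5.055×10^7 N·mm = 50550 N·m.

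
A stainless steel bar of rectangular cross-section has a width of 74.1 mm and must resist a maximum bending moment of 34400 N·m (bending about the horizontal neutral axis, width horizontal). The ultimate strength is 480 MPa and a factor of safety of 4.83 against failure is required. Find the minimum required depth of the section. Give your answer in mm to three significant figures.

σ_allow = 480/4.83 = 99.38 MPa.
For a rectangular section σ = 6M/(bh²), so h² = 6M/(b σ_allow) = 6×3.4400×10^7/(74.1×99.38) = 28030 mm².
h = 167.4 mm.

h = 167 mm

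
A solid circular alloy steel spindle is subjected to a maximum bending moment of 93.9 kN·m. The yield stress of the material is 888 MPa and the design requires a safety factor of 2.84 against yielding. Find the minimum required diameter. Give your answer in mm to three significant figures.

d = 145 mm

σ_allow = 888/2.84 = 312.7 MPa.
For a solid circular section σ = 32M/(πd³), so d³ = 32M/(π σ_allow) = 32×9.3900×10^7/(π×312.7) = 3.059×10^6 mm³.
d = 145.2 mm.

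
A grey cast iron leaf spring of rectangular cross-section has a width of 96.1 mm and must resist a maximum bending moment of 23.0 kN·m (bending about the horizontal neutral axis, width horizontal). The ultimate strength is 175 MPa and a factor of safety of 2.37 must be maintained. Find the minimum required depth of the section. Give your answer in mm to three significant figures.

σ_allow = 175/2.37 = 73.84 MPa.
For a rectangular section σ = 6M/(bh²), so h² = 6M/(b σ_allow) = 6×2.3000×10^7/(96.1×73.84) = 19450 mm².
h = 139.5 mm.

h = 139 mm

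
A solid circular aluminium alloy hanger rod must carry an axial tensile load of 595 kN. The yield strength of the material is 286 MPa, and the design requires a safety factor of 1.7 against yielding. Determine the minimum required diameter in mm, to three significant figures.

d = 67.1 mm

Allowable stress σ_allow = 286/1.7 = 168.2 MPa.
Required area A = F/σ_allow = 595000/168.2 = 3537 mm².
A = πd²/4 → d = √(4A/π) = 67.11 mm.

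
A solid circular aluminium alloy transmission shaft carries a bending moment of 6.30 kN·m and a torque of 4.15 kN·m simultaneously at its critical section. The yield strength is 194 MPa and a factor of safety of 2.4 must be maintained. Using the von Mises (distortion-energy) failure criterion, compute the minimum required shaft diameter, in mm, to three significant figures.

σ_allow = σ_y/n = 194/2.4 = 80.83 MPa.
For a solid shaft σ_b = 32M/(πd³) and τ = 16T/(πd³), so the von Mises stress is σ' = (16/πd³)·√(4M²+3T²).
√(4M²+3T²) = √(4×(6.300×10^6)² + 3×(4.150×10^6)²) = 1.451×10^7 N·mm.
d³ = 16×1.451×10^7/(π×80.83) = 914000 mm³.
d = 97.05 mm.

d = 97.0 mm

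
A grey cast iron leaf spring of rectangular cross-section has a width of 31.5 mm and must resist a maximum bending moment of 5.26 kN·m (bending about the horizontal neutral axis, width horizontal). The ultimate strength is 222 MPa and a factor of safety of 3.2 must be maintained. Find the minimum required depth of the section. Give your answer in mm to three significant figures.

h = 120 mm

σ_allow = 222/3.2 = 69.38 MPa.
For a rectangular section σ = 6M/(bh²), so h² = 6M/(b σ_allow) = 6×5260000/(31.5×69.38) = 14440 mm².
h = 120.2 mm.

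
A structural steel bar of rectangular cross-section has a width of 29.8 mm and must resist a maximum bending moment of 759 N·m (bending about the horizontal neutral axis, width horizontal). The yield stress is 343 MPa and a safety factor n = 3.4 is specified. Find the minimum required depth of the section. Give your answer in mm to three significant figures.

h = 38.9 mm

σ_allow = 343/3.4 = 100.9 MPa.
For a rectangular section σ = 6M/(bh²), so h² = 6M/(b σ_allow) = 6×759000/(29.8×100.9) = 1515 mm².
h = 38.92 mm.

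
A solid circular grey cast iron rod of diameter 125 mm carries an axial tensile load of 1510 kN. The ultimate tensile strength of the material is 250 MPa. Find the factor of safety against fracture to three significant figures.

n = 2.03

A = πd²/4 = 12270 mm².
σ = F/A = 1510000/12270 = 123.0 MPa.
n = 250/123.0 = 2.032.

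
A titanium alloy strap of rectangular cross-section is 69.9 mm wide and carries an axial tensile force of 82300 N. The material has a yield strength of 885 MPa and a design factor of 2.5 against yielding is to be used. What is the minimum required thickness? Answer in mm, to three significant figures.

σ_allow = 885/2.5 = 354.0 MPa.
Required area A = F/σ_allow = 82300/354.0 = 232.5 mm².
t = A/w = 232.5/69.9 = 3.326 mm.

t = 3.33 mm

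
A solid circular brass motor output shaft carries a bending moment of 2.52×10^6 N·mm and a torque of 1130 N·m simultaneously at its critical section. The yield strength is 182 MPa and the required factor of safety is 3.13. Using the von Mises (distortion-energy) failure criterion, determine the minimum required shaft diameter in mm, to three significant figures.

σ_allow = σ_y/n = 182/3.13 = 58.15 MPa.
For a solid shaft σ_b = 32M/(πd³) and τ = 16T/(πd³), so the von Mises stress is σ' = (16/πd³)·√(4M²+3T²).
√(4M²+3T²) = √(4×(2.520×10^6)² + 3×(1.130×10^6)²) = 5.407×10^6 N·mm.
d³ = 16×5.407×10^6/(π×58.15) = 473600 mm³.
d = 77.95 mm.

d = 77.9 mm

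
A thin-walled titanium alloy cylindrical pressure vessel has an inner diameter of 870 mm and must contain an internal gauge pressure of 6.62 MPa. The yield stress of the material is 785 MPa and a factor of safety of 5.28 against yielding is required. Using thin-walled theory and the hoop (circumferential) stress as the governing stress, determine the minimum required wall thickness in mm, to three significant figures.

t = 19.4 mm

σ_allow = 785/5.28 = 148.7 MPa.
Hoop stress σ_h = pD/(2t), so t = pD/(2σ_allow) = 6.62×870/(2×148.7) = 19.37 mm.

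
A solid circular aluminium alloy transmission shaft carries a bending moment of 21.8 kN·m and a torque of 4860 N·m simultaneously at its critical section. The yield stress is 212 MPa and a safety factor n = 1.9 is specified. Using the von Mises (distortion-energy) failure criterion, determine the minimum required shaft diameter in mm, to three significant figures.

σ_allow = σ_y/n = 212/1.9 = 111.6 MPa.
For a solid shaft σ_b = 32M/(πd³) and τ = 16T/(πd³), so the von Mises stress is σ' = (16/πd³)·√(4M²+3T²).
√(4M²+3T²) = √(4×(2.180×10^7)² + 3×(4.860×10^6)²) = 4.441×10^7 N·mm.
d³ = 16×4.441×10^7/(π×111.6) = 2.027×10^6 mm³.
d = 126.6 mm.

d = 127 mm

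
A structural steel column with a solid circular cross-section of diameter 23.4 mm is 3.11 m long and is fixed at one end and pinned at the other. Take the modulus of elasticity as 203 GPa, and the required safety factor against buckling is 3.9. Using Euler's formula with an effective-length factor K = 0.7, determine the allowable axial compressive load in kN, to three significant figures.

P_allow = 1.60 kN

I = πd⁴/64 = π×23.4⁴/64 = 14720 mm⁴.
Effective length L_e = KL = 0.7×3.11 m = 2177 mm.
Euler critical load P_cr = π²EI/L_e² = π²×203000×14720/2177² = 6222 N.
P_allow = P_cr/n = 6222/3.9 = 1595 N.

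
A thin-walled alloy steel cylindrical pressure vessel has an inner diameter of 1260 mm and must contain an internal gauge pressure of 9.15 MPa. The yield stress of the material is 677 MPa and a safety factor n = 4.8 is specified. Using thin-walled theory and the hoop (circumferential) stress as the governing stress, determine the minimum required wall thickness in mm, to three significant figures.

t = 40.9 mm

σ_allow = 677/4.8 = 141.0 MPa.
Hoop stress σ_h = pD/(2t), so t = pD/(2σ_allow) = 9.15×1260/(2×141.0) = 40.87 mm.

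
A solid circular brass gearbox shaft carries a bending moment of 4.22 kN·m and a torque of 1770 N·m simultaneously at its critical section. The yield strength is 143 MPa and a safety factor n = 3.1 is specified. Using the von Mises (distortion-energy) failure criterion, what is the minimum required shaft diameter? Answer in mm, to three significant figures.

σ_allow = σ_y/n = 143/3.1 = 46.13 MPa.
For a solid shaft σ_b = 32M/(πd³) and τ = 16T/(πd³), so the von Mises stress is σ' = (16/πd³)·√(4M²+3T²).
√(4M²+3T²) = √(4×(4.220×10^6)² + 3×(1.770×10^6)²) = 8.980×10^6 N·mm.
d³ = 16×8.980×10^6/(π×46.13) = 991400 mm³.
d = 99.71 mm.

d = 99.7 mm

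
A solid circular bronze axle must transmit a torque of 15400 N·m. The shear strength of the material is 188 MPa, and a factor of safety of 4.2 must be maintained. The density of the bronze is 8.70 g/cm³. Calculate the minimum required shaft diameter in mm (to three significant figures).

d = 121 mm

Allowable shear stress τ_allow = 188/4.2 = 44.76 MPa.
For a solid shaft τ = 16T/(πd³), so d³ = 16T/(π τ_allow) = 16×1.5400×10^7/(π×44.76) = 1.752×10^6 mm³.
d = (1.752×10^6)^(1/3) = 120.6 mm.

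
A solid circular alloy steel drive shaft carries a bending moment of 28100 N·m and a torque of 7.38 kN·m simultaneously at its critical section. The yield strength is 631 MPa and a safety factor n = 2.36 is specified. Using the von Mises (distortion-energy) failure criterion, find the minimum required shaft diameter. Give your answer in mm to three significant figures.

σ_allow = σ_y/n = 631/2.36 = 267.4 MPa.
For a solid shaft σ_b = 32M/(πd³) and τ = 16T/(πd³), so the von Mises stress is σ' = (16/πd³)·√(4M²+3T²).
√(4M²+3T²) = √(4×(2.810×10^7)² + 3×(7.380×10^6)²) = 5.764×10^7 N·mm.
d³ = 16×5.764×10^7/(π×267.4) = 1.098×10^6 mm³.
d = 103.2 mm.

d = 103 mm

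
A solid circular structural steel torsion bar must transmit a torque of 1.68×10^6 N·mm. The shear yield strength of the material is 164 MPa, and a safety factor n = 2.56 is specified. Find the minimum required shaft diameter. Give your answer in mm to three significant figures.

Allowable shear stress τ_allow = 164/2.56 = 64.06 MPa.
For a solid shaft τ = 16T/(πd³), so d³ = 16T/(π τ_allow) = 16×1680000/(π×64.06) = 133600 mm³.
d = (133600)^(1/3) = 51.12 mm.

d = 51.1 mm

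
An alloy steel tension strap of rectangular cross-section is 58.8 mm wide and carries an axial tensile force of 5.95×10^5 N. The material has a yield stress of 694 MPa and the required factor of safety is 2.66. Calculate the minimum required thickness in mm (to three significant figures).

σ_allow = 694/2.66 = 260.9 MPa.
Required area A = F/σ_allow = 595000/260.9 = 2281 mm².
t = A/w = 2281/58.8 = 38.78 mm.

t = 38.8 mm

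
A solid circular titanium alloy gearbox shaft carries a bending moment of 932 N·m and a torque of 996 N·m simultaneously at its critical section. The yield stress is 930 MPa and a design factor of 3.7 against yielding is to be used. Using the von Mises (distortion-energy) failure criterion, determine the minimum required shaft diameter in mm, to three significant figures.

d = 37.2 mm

σ_allow = σ_y/n = 930/3.7 = 251.4 MPa.
For a solid shaft σ_b = 32M/(πd³) and τ = 16T/(πd³), so the von Mises stress is σ' = (16/πd³)·√(4M²+3T²).
√(4M²+3T²) = √(4×(932000)² + 3×(996000)²) = 2.540×10^6 N·mm.
d³ = 16×2.540×10^6/(π×251.4) = 51460 mm³.
d = 37.20 mm.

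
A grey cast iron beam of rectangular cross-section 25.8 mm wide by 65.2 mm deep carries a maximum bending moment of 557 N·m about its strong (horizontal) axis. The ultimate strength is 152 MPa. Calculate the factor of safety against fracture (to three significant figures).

Section modulus S = bh²/6 = 25.8×65.2²/6 = 18280 mm³.
σ = M/S = 557000/18280 = 30.47 MPa.
n = 152/30.47 = 4.988.

n = 4.99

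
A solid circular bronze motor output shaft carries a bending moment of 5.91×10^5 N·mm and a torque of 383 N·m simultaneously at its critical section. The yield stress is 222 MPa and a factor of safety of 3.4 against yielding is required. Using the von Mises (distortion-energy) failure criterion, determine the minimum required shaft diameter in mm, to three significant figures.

d = 47.3 mm

σ_allow = σ_y/n = 222/3.4 = 65.29 MPa.
For a solid shaft σ_b = 32M/(πd³) and τ = 16T/(πd³), so the von Mises stress is σ' = (16/πd³)·√(4M²+3T²).
√(4M²+3T²) = √(4×(591000)² + 3×(383000)²) = 1.355×10^6 N·mm.
d³ = 16×1.355×10^6/(π×65.29) = 105700 mm³.
d = 47.29 mm.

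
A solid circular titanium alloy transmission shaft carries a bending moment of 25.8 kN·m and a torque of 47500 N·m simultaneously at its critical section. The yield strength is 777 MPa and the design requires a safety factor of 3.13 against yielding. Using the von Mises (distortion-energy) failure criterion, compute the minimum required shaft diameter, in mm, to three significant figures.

d = 126 mm

σ_allow = σ_y/n = 777/3.13 = 248.2 MPa.
For a solid shaft σ_b = 32M/(πd³) and τ = 16T/(πd³), so the von Mises stress is σ' = (16/πd³)·√(4M²+3T²).
√(4M²+3T²) = √(4×(2.580×10^7)² + 3×(4.750×10^7)²) = 9.711×10^7 N·mm.
d³ = 16×9.711×10^7/(π×248.2) = 1.992×10^6 mm³.
d = 125.8 mm.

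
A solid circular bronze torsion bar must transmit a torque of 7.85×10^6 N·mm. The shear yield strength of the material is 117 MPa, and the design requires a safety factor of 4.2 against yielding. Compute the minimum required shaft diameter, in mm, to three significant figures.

Allowable shear stress τ_allow = 117/4.2 = 27.86 MPa.
For a solid shaft τ = 16T/(πd³), so d³ = 16T/(π τ_allow) = 16×7850000/(π×27.86) = 1.435×10^6 mm³.
d = (1.435×10^6)^(1/3) = 112.8 mm.

d = 113 mm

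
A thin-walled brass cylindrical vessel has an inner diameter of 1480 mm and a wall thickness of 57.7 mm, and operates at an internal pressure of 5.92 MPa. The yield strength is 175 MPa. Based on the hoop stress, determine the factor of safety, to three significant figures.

σ_h = pD/(2t) = 5.92×1480/(2×57.7) = 75.92 MPa.
n = 175/75.92 = 2.305.

n = 2.30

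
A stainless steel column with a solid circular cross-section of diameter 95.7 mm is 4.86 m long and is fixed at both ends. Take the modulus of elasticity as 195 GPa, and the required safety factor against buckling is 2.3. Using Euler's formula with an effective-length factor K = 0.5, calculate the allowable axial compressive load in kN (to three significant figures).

P_allow = 583 kN

I = πd⁴/64 = π×95.7⁴/64 = 4.117×10^6 mm⁴.
Effective length L_e = KL = 0.5×4.86 m = 2430 mm.
Euler critical load P_cr = π²EI/L_e² = π²×195000×4.117×10^6/2430² = 1.342×10^6 N.
P_allow = P_cr/n = 1.342×10^6/2.3 = 583500 N.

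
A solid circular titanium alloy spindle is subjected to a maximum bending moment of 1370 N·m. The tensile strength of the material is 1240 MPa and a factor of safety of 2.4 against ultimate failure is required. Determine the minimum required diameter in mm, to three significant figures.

d = 30.0 mm

σ_allow = 1240/2.4 = 516.7 MPa.
For a solid circular section σ = 32M/(πd³), so d³ = 32M/(π σ_allow) = 32×1370000/(π×516.7) = 27010 mm³.
d = 30.00 mm.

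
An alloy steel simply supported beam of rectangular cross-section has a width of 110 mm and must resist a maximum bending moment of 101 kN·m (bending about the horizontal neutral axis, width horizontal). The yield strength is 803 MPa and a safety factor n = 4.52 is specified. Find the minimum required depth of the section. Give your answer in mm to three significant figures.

h = 176 mm

σ_allow = 803/4.52 = 177.7 MPa.
For a rectangular section σ = 6M/(bh²), so h² = 6M/(b σ_allow) = 6×1.0100×10^8/(110×177.7) = 31010 mm².
h = 176.1 mm.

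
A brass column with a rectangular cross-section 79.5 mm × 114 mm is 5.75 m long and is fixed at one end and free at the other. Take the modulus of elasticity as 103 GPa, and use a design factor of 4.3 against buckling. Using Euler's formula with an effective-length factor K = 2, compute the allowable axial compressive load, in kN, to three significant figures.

P_allow = 8.53 kN

Buckling occurs about the weak axis: I_min = h·b³/12 = 114×79.5³/12 = 4.773×10^6 mm⁴ (b = 79.5 mm is the smaller dimension).
Effective length L_e = KL = 2×5.75 m = 11500 mm.
Euler critical load P_cr = π²EI/L_e² = π²×103000×4.773×10^6/11500² = 36690 N.
P_allow = P_cr/n = 36690/4.3 = 8533 N.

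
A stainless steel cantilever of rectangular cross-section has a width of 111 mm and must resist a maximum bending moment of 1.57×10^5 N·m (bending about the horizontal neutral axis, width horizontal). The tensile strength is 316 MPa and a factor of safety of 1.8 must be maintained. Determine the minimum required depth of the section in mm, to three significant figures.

h = 220 mm

σ_allow = 316/1.8 = 175.6 MPa.
For a rectangular section σ = 6M/(bh²), so h² = 6M/(b σ_allow) = 6×1.5700×10^8/(111×175.6) = 48340 mm².
h = 219.9 mm.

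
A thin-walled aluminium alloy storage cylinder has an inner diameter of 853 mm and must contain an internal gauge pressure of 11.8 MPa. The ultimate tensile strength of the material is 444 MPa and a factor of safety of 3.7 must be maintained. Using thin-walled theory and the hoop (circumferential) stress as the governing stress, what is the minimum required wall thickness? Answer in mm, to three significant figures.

t = 41.9 mm

σ_allow = 444/3.7 = 120.0 MPa.
Hoop stress σ_h = pD/(2t), so t = pD/(2σ_allow) = 11.8×853/(2×120.0) = 41.94 mm.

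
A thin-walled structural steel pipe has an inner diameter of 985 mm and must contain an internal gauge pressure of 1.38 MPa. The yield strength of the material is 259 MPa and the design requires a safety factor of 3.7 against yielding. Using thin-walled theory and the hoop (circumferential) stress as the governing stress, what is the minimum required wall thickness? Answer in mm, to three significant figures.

t = 9.71 mm

σ_allow = 259/3.7 = 70.00 MPa.
Hoop stress σ_h = pD/(2t), so t = pD/(2σ_allow) = 1.38×985/(2×70.00) = 9.709 mm.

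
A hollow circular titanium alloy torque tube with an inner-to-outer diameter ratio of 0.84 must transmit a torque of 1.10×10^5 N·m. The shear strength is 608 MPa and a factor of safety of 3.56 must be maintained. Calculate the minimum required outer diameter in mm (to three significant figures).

d_o = 187 mm

τ_allow = 608/3.56 = 170.8 MPa.
For a hollow shaft τ = 16T/[πd_o³(1−k⁴)] with k = 0.84, so 1−k⁴ = 0.5021.
d_o³ = 16T/[π τ_allow (1−k⁴)] = 16×1.1000×10^8/(π×170.8×0.5021) = 6.533×10^6 mm³.
d_o = 186.9 mm.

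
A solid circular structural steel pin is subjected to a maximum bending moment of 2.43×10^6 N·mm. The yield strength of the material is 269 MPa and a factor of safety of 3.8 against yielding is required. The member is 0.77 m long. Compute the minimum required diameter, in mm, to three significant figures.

σ_allow = 269/3.8 = 70.79 MPa.
For a solid circular section σ = 32M/(πd³), so d³ = 32M/(π σ_allow) = 32×2430000/(π×70.79) = 349700 mm³.
d = 70.45 mm.

d = 70.4 mm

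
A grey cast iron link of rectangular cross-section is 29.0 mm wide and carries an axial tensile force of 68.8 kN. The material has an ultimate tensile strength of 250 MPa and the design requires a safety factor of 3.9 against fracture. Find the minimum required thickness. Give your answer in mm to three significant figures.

t = 37.0 mm

σ_allow = 250/3.9 = 64.10 MPa.
Required area A = F/σ_allow = 68800/64.10 = 1073 mm².
t = A/w = 1073/29.0 = 37.01 mm.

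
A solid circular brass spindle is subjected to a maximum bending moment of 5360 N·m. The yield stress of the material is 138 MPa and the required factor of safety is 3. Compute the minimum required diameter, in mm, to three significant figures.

σ_allow = 138/3 = 46.00 MPa.
For a solid circular section σ = 32M/(πd³), so d³ = 32M/(π σ_allow) = 32×5360000/(π×46.00) = 1.187×10^6 mm³.
d = 105.9 mm.

d = 106 mm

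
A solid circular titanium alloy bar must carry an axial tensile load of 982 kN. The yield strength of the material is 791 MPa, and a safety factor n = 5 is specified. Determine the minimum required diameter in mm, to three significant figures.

d = 88.9 mm

Allowable stress σ_allow = 791/5 = 158.2 MPa.
Required area A = F/σ_allow = 982000/158.2 = 6207 mm².
A = πd²/4 → d = √(4A/π) = 88.90 mm.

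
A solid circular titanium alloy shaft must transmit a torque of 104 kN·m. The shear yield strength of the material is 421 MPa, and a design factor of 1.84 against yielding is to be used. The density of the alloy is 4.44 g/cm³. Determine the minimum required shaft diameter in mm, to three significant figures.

d = 132 mm

Allowable shear stress τ_allow = 421/1.84 = 228.8 MPa.
For a solid shaft τ = 16T/(πd³), so d³ = 16T/(π τ_allow) = 16×1.0400×10^8/(π×228.8) = 2.315×10^6 mm³.
d = (2.315×10^6)^(1/3) = 132.3 mm.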